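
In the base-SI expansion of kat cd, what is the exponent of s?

-1

kat = mol/s = s⁻¹·mol (catalytic activity).
Combining: kat·cd = (s⁻¹·mol) · cd = s⁻¹·mol·cd.
The exponent of s is -1.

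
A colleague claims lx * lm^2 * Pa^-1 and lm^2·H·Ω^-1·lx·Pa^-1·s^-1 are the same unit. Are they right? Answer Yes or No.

Yes

Left side:
  lx = m⁻²·cd.
  lm = cd.
  So lm² = cd².
  Pa = kg·m⁻¹·s⁻².
  So Pa⁻¹ = kg⁻¹·m·s².
  Combining: lx·lm²·Pa⁻¹ = (m⁻²·cd) · cd² · (kg⁻¹·m·s²) = kg⁻¹·m⁻¹·s²·cd³.
Right side:
  lm = cd·sr = cd (luminous flux; sr is dimensionless).
  So lm² = cd².
  H = Wb/A (inductance = flux per current),
      = kg·m²·s⁻²·A⁻².
  Ω = V/A (resistance = voltage per current),
      = kg·m²·s⁻³·A⁻².
  So Ω⁻¹ = kg⁻¹·m⁻²·s³·A².
  lx = lm/m² (illuminance = luminous flux per area),
      = m⁻²·cd.
  Pa = N/m² (pressure = force per area),
      = kg·m⁻¹·s⁻².
  So Pa⁻¹ = kg⁻¹·m·s².
  Combining: lm²·H·Ω⁻¹·lx·Pa⁻¹·s⁻¹ = cd² · (kg·m²·s⁻²·A⁻²) · (kg⁻¹·m⁻²·s³·A²) · (m⁻²·cd) · (kg⁻¹·m·s²) · s⁻¹ = kg⁻¹·m⁻¹·s²·cd³.
Both reduce to kg⁻¹·m⁻¹·s²·cd³.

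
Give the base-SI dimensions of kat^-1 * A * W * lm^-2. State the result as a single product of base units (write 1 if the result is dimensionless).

kat = s⁻¹·mol.
So kat⁻¹ = s·mol⁻¹.
W = kg·m²·s⁻³.
lm = cd.
So lm⁻² = cd⁻².
Combining: kat⁻¹·A·W·lm⁻² = (s·mol⁻¹) · A · (kg·m²·s⁻³) · cd⁻² = kg·m²·s⁻²·A·mol⁻¹·cd⁻².

kg·m²·s⁻²·A·mol⁻¹·cd⁻²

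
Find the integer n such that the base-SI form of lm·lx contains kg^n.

lm = cd·sr = cd (luminous flux; sr is dimensionless).
lx = lm/m² (illuminance = luminous flux per area),
    = m⁻²·cd.
Combining: lm·lx = cd · (m⁻²·cd) = m⁻²·cd².
The exponent of kg is 0.

0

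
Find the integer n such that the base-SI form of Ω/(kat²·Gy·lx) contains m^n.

2

kat = mol/s = s⁻¹·mol (catalytic activity).
So kat⁻² = s²·mol⁻².
Gy = J/kg (absorbed dose = energy per mass),
    = m²·s⁻².
So Gy⁻¹ = m⁻²·s².
lx = lm/m² (illuminance = luminous flux per area),
    = m⁻²·cd.
So lx⁻¹ = m²·cd⁻¹.
Ω = V/A (resistance = voltage per current),
    = kg·m²·s⁻³·A⁻².
Combining: kat⁻²·Gy⁻¹·lx⁻¹·Ω = (s²·mol⁻²) · (m⁻²·s²) · (m²·cd⁻¹) · (kg·m²·s⁻³·A⁻²) = kg·m²·s·A⁻²·mol⁻²·cd⁻¹.
The exponent of m is 2.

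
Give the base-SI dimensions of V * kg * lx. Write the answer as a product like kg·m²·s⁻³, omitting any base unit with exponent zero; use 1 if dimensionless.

V = kg·m²·s⁻³·A⁻¹.
lx = m⁻²·cd.
Combining: V·kg·lx = (kg·m²·s⁻³·A⁻¹) · kg · (m⁻²·cd) = kg²·s⁻³·A⁻¹·cd.

kg²·s⁻³·A⁻¹·cd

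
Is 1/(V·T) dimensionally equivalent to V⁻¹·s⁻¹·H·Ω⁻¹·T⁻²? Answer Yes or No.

Left side:
  V = kg·m²·s⁻³·A⁻¹.
  So V⁻¹ = kg⁻¹·m⁻²·s³·A.
  T = kg·s⁻²·A⁻¹.
  So T⁻¹ = kg⁻¹·s²·A.
  Combining: V⁻¹·T⁻¹ = (kg⁻¹·m⁻²·s³·A) · (kg⁻¹·s²·A) = kg⁻²·m⁻²·s⁵·A².
Right side:
  V = kg·m²·s⁻³·A⁻¹.
  So V⁻¹ = kg⁻¹·m⁻²·s³·A.
  H = kg·m²·s⁻²·A⁻².
  Ω = kg·m²·s⁻³·A⁻².
  So Ω⁻¹ = kg⁻¹·m⁻²·s³·A².
  T = kg·s⁻²·A⁻¹.
  So T⁻² = kg⁻²·s⁴·A².
  Combining: V⁻¹·s⁻¹·H·Ω⁻¹·T⁻² = (kg⁻¹·m⁻²·s³·A) · s⁻¹ · (kg·m²·s⁻²·A⁻²) · (kg⁻¹·m⁻²·s³·A²) · (kg⁻²·s⁴·A²) = kg⁻³·m⁻²·s⁷·A³.
Left is kg⁻²·m⁻²·s⁵·A²; right is kg⁻³·m⁻²·s⁷·A³ — different.

No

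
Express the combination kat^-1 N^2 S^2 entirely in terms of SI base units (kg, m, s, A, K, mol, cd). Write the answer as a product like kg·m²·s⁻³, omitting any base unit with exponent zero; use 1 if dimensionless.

m⁻²·s³·A⁴·mol⁻¹

kat = mol/s = s⁻¹·mol (catalytic activity).
So kat⁻¹ = s·mol⁻¹.
N = kg·m/s² = kg·m·s⁻² (force = mass × acceleration).
So N² = kg²·m²·s⁻⁴.
S = 1/Ω (conductance is reciprocal resistance),
    = kg⁻¹·m⁻²·s³·A².
So S² = kg⁻²·m⁻⁴·s⁶·A⁴.
Combining: kat⁻¹·N²·S² = (s·mol⁻¹) · (kg²·m²·s⁻⁴) · (kg⁻²·m⁻⁴·s⁶·A⁴) = m⁻²·s³·A⁴·mol⁻¹.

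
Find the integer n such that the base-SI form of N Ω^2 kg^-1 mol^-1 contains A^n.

-4

N = kg·m·s⁻².
Ω = kg·m²·s⁻³·A⁻².
So Ω² = kg²·m⁴·s⁻⁶·A⁻⁴.
Combining: N·Ω²·kg⁻¹·mol⁻¹ = (kg·m·s⁻²) · (kg²·m⁴·s⁻⁶·A⁻⁴) · kg⁻¹ · mol⁻¹ = kg²·m⁵·s⁻⁸·A⁻⁴·mol⁻¹.
The exponent of A is -4.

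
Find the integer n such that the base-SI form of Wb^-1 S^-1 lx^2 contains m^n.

Wb = V·s (flux: a volt is a weber per second),
    = kg·m²·s⁻²·A⁻¹.
So Wb⁻¹ = kg⁻¹·m⁻²·s²·A.
S = 1/Ω (conductance is reciprocal resistance),
    = kg⁻¹·m⁻²·s³·A².
So S⁻¹ = kg·m²·s⁻³·A⁻².
lx = lm/m² (illuminance = luminous flux per area),
    = m⁻²·cd.
So lx² = m⁻⁴·cd².
Combining: Wb⁻¹·S⁻¹·lx² = (kg⁻¹·m⁻²·s²·A) · (kg·m²·s⁻³·A⁻²) · (m⁻⁴·cd²) = m⁻⁴·s⁻¹·A⁻¹·cd².
The exponent of m is -4.

-4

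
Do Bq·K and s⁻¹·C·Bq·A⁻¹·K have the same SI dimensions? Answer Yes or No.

Yes

Left side:
  Bq = 1/s = s⁻¹ (activity is decays per second).
  Combining: Bq·K = s⁻¹ · K = s⁻¹·K.
Right side:
  C = s·A.
  Bq = s⁻¹.
  Combining: s⁻¹·C·Bq·A⁻¹·K = s⁻¹ · (s·A) · s⁻¹ · A⁻¹ · K = s⁻¹·K.
Both reduce to s⁻¹·K.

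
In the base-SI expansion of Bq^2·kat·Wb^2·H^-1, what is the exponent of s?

-5

Bq = 1/s = s⁻¹ (activity is decays per second).
So Bq² = s⁻².
kat = mol/s = s⁻¹·mol (catalytic activity).
Wb = V·s (flux: a volt is a weber per second),
    = kg·m²·s⁻²·A⁻¹.
So Wb² = kg²·m⁴·s⁻⁴·A⁻².
H = Wb/A (inductance = flux per current),
    = kg·m²·s⁻²·A⁻².
So H⁻¹ = kg⁻¹·m⁻²·s²·A².
Combining: Bq²·kat·Wb²·H⁻¹ = s⁻² · (s⁻¹·mol) · (kg²·m⁴·s⁻⁴·A⁻²) · (kg⁻¹·m⁻²·s²·A²) = kg·m²·s⁻⁵·mol.
The exponent of s is -5.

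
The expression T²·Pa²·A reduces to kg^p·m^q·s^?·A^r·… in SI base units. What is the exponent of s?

T = Wb/m² (flux density = flux per area),
    = kg·s⁻²·A⁻¹.
So T² = kg²·s⁻⁴·A⁻².
Pa = N/m² (pressure = force per area),
    = kg·m⁻¹·s⁻².
So Pa² = kg²·m⁻²·s⁻⁴.
Combining: T²·Pa²·A = (kg²·s⁻⁴·A⁻²) · (kg²·m⁻²·s⁻⁴) · A = kg⁴·m⁻²·s⁻⁸·A⁻¹.
The exponent of s is -8.

-8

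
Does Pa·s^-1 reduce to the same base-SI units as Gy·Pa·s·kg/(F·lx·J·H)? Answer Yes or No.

No

Left side:
  Pa = kg·m⁻¹·s⁻².
  Combining: Pa·s⁻¹ = (kg·m⁻¹·s⁻²) · s⁻¹ = kg·m⁻¹·s⁻³.
Right side:
  F = C/V (capacitance = charge per voltage),
      = A·s/(kg·m²·s⁻³·A⁻¹) (substituting C and V),
      = kg⁻¹·m⁻²·s⁴·A².
  So F⁻¹ = kg·m²·s⁻⁴·A⁻².
  lx = lm/m² (illuminance = luminous flux per area),
      = m⁻²·cd.
  So lx⁻¹ = m²·cd⁻¹.
  Gy = J/kg (absorbed dose = energy per mass),
      = m²·s⁻².
  Pa = N/m² (pressure = force per area),
      = kg·m⁻¹·s⁻².
  J = N·m (work = force × distance),
      = kg·m²·s⁻².
  So J⁻¹ = kg⁻¹·m⁻²·s².
  H = Wb/A (inductance = flux per current),
      = kg·m²·s⁻²·A⁻².
  So H⁻¹ = kg⁻¹·m⁻²·s²·A².
  Combining: F⁻¹·lx⁻¹·Gy·Pa·s·kg·J⁻¹·H⁻¹ = (kg·m²·s⁻⁴·A⁻²) · (m²·cd⁻¹) · (m²·s⁻²) · (kg·m⁻¹·s⁻²) · s · kg · (kg⁻¹·m⁻²·s²) · (kg⁻¹·m⁻²·s²·A²) = kg·m·s⁻³·cd⁻¹.
Left is kg·m⁻¹·s⁻³; right is kg·m·s⁻³·cd⁻¹ — different.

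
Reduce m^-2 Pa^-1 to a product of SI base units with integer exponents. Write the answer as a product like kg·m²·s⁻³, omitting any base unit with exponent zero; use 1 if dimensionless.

kg⁻¹·m⁻¹·s²

Pa = kg·m⁻¹·s⁻².
So Pa⁻¹ = kg⁻¹·m·s².
Combining: m⁻²·Pa⁻¹ = m⁻² · (kg⁻¹·m·s²) = kg⁻¹·m⁻¹·s².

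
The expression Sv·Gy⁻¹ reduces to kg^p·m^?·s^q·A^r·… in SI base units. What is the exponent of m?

0

Sv = J/kg (equivalent dose = energy per mass),
    = m²·s⁻².
Gy = J/kg (absorbed dose = energy per mass),
    = m²·s⁻².
So Gy⁻¹ = m⁻²·s².
Combining: Sv·Gy⁻¹ = (m²·s⁻²) · (m⁻²·s²) = 1.
The exponent of m is 0.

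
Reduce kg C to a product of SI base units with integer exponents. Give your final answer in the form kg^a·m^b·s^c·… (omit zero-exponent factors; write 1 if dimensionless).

kg·s·A

C = A·s = s·A (charge = current × time).
Combining: kg·C = kg · (s·A) = kg·s·A.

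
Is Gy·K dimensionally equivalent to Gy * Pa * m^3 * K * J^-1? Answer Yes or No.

Yes

Left side:
  Gy = J/kg (absorbed dose = energy per mass),
      = m²·s⁻².
  Combining: Gy·K = (m²·s⁻²) · K = m²·s⁻²·K.
Right side:
  Gy = m²·s⁻².
  Pa = kg·m⁻¹·s⁻².
  J = kg·m²·s⁻².
  So J⁻¹ = kg⁻¹·m⁻²·s².
  Combining: Gy·Pa·m³·K·J⁻¹ = (m²·s⁻²) · (kg·m⁻¹·s⁻²) · m³ · K · (kg⁻¹·m⁻²·s²) = m²·s⁻²·K.
Both reduce to m²·s⁻²·K.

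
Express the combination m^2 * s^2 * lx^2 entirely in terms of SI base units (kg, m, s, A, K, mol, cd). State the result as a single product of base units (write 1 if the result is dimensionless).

m⁻²·s²·cd²

lx = lm/m² (illuminance = luminous flux per area),
    = m⁻²·cd.
So lx² = m⁻⁴·cd².
Combining: m²·s²·lx² = m² · s² · (m⁻⁴·cd²) = m⁻²·s²·cd².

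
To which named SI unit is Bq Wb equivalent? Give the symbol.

V

Bq = s⁻¹.
Wb = kg·m²·s⁻²·A⁻¹.
Combining: Bq·Wb = s⁻¹ · (kg·m²·s⁻²·A⁻¹) = kg·m²·s⁻³·A⁻¹.
kg·m²·s⁻³·A⁻¹ is the base-SI form of the volt.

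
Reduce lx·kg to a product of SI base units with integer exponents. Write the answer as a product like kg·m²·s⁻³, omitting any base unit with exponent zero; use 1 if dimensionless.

lx = m⁻²·cd.
Combining: lx·kg = (m⁻²·cd) · kg = kg·m⁻²·cd.

kg·m⁻²·cd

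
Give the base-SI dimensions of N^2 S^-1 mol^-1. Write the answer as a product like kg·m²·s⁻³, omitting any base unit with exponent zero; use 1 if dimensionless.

kg³·m⁴·s⁻⁷·A⁻²·mol⁻¹

N = kg·m/s² = kg·m·s⁻² (force = mass × acceleration).
So N² = kg²·m²·s⁻⁴.
S = 1/Ω (conductance is reciprocal resistance),
    = kg⁻¹·m⁻²·s³·A².
So S⁻¹ = kg·m²·s⁻³·A⁻².
Combining: N²·S⁻¹·mol⁻¹ = (kg²·m²·s⁻⁴) · (kg·m²·s⁻³·A⁻²) · mol⁻¹ = kg³·m⁴·s⁻⁷·A⁻²·mol⁻¹.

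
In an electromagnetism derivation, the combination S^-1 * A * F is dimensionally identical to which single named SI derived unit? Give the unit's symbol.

C

S = 1/Ω (conductance is reciprocal resistance),
    = kg⁻¹·m⁻²·s³·A².
So S⁻¹ = kg·m²·s⁻³·A⁻².
F = C/V (capacitance = charge per voltage),
    = A·s/(kg·m²·s⁻³·A⁻¹) (substituting C and V),
    = kg⁻¹·m⁻²·s⁴·A².
Combining: S⁻¹·A·F = (kg·m²·s⁻³·A⁻²) · A · (kg⁻¹·m⁻²·s⁴·A²) = s·A.
s·A is the base-SI form of the coulomb.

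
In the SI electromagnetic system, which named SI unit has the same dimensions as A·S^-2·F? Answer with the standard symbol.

Wb

S = kg⁻¹·m⁻²·s³·A².
So S⁻² = kg²·m⁴·s⁻⁶·A⁻⁴.
F = kg⁻¹·m⁻²·s⁴·A².
Combining: A·S⁻²·F = A · (kg²·m⁴·s⁻⁶·A⁻⁴) · (kg⁻¹·m⁻²·s⁴·A²) = kg·m²·s⁻²·A⁻¹.
kg·m²·s⁻²·A⁻¹ is the base-SI form of the weber.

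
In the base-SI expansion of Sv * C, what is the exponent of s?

-1

Sv = J/kg (equivalent dose = energy per mass),
    = m²·s⁻².
C = A·s = s·A (charge = current × time).
Combining: Sv·C = (m²·s⁻²) · (s·A) = m²·s⁻¹·A.
The exponent of s is -1.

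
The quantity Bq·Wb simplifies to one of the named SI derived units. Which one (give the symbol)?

Bq = s⁻¹.
Wb = kg·m²·s⁻²·A⁻¹.
Combining: Bq·Wb = s⁻¹ · (kg·m²·s⁻²·A⁻¹) = kg·m²·s⁻³·A⁻¹.
kg·m²·s⁻³·A⁻¹ is the base-SI form of the volt.

V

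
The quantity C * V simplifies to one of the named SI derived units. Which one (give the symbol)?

J

C = A·s = s·A (charge = current × time).
V = W/A (potential = power per current),
    = kg·m²·s⁻³·A⁻¹.
Combining: C·V = (s·A) · (kg·m²·s⁻³·A⁻¹) = kg·m²·s⁻².
kg·m²·s⁻² is the base-SI form of the joule.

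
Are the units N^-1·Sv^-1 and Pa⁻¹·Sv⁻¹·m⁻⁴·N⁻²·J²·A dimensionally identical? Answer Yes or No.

Left side:
  N = kg·m·s⁻².
  So N⁻¹ = kg⁻¹·m⁻¹·s².
  Sv = m²·s⁻².
  So Sv⁻¹ = m⁻²·s².
  Combining: N⁻¹·Sv⁻¹ = (kg⁻¹·m⁻¹·s²) · (m⁻²·s²) = kg⁻¹·m⁻³·s⁴.
Right side:
  Pa = kg·m⁻¹·s⁻².
  So Pa⁻¹ = kg⁻¹·m·s².
  Sv = m²·s⁻².
  So Sv⁻¹ = m⁻²·s².
  N = kg·m·s⁻².
  So N⁻² = kg⁻²·m⁻²·s⁴.
  J = kg·m²·s⁻².
  So J² = kg²·m⁴·s⁻⁴.
  Combining: Pa⁻¹·Sv⁻¹·m⁻⁴·N⁻²·J²·A = (kg⁻¹·m·s²) · (m⁻²·s²) · m⁻⁴ · (kg⁻²·m⁻²·s⁴) · (kg²·m⁴·s⁻⁴) · A = kg⁻¹·m⁻³·s⁴·A.
Left is kg⁻¹·m⁻³·s⁴; right is kg⁻¹·m⁻³·s⁴·A — different.

No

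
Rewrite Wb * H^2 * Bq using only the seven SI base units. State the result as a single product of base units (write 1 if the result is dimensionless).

kg³·m⁶·s⁻⁷·A⁻⁵

Wb = kg·m²·s⁻²·A⁻¹.
H = kg·m²·s⁻²·A⁻².
So H² = kg²·m⁴·s⁻⁴·A⁻⁴.
Bq = s⁻¹.
Combining: Wb·H²·Bq = (kg·m²·s⁻²·A⁻¹) · (kg²·m⁴·s⁻⁴·A⁻⁴) · s⁻¹ = kg³·m⁶·s⁻⁷·A⁻⁵.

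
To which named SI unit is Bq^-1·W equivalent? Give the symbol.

J

Bq = 1/s = s⁻¹ (activity is decays per second).
So Bq⁻¹ = s.
W = J/s (power = energy per time),
    = kg·m²·s⁻³.
Combining: Bq⁻¹·W = s · (kg·m²·s⁻³) = kg·m²·s⁻².
kg·m²·s⁻² is the base-SI form of the joule.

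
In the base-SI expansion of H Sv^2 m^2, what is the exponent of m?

8

H = kg·m²·s⁻²·A⁻².
Sv = m²·s⁻².
So Sv² = m⁴·s⁻⁴.
Combining: H·Sv²·m² = (kg·m²·s⁻²·A⁻²) · (m⁴·s⁻⁴) · m² = kg·m⁸·s⁻⁶·A⁻².
The exponent of m is 8.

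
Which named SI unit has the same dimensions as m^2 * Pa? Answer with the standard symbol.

Pa = kg·m⁻¹·s⁻².
Combining: m²·Pa = m² · (kg·m⁻¹·s⁻²) = kg·m·s⁻².
kg·m·s⁻² is the base-SI form of the newton.

N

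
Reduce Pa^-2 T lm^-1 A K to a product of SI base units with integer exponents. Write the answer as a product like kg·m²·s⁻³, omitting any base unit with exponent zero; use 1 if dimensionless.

Pa = N/m² (pressure = force per area),
    = kg·m⁻¹·s⁻².
So Pa⁻² = kg⁻²·m²·s⁴.
T = Wb/m² (flux density = flux per area),
    = kg·s⁻²·A⁻¹.
lm = cd·sr = cd (luminous flux; sr is dimensionless).
So lm⁻¹ = cd⁻¹.
Combining: Pa⁻²·T·lm⁻¹·A·K = (kg⁻²·m²·s⁴) · (kg·s⁻²·A⁻¹) · cd⁻¹ · A · K = kg⁻¹·m²·s²·K·cd⁻¹.

kg⁻¹·m²·s²·K·cd⁻¹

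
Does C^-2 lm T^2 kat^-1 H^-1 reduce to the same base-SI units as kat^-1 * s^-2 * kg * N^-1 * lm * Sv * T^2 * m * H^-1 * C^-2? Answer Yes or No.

Left side:
  C = A·s = s·A (charge = current × time).
  So C⁻² = s⁻²·A⁻².
  lm = cd·sr = cd (luminous flux; sr is dimensionless).
  T = Wb/m² (flux density = flux per area),
      = kg·s⁻²·A⁻¹.
  So T² = kg²·s⁻⁴·A⁻².
  kat = mol/s = s⁻¹·mol (catalytic activity).
  So kat⁻¹ = s·mol⁻¹.
  H = Wb/A (inductance = flux per current),
      = kg·m²·s⁻²·A⁻².
  So H⁻¹ = kg⁻¹·m⁻²·s²·A².
  Combining: C⁻²·lm·T²·kat⁻¹·H⁻¹ = (s⁻²·A⁻²) · cd · (kg²·s⁻⁴·A⁻²) · (s·mol⁻¹) · (kg⁻¹·m⁻²·s²·A²) = kg·m⁻²·s⁻³·A⁻²·mol⁻¹·cd.
Right side:
  kat = mol/s = s⁻¹·mol (catalytic activity).
  So kat⁻¹ = s·mol⁻¹.
  N = kg·m/s² = kg·m·s⁻² (force = mass × acceleration).
  So N⁻¹ = kg⁻¹·m⁻¹·s².
  lm = cd·sr = cd (luminous flux; sr is dimensionless).
  Sv = J/kg (equivalent dose = energy per mass),
      = m²·s⁻².
  T = Wb/m² (flux density = flux per area),
      = kg·s⁻²·A⁻¹.
  So T² = kg²·s⁻⁴·A⁻².
  H = Wb/A (inductance = flux per current),
      = kg·m²·s⁻²·A⁻².
  So H⁻¹ = kg⁻¹·m⁻²·s²·A².
  C = A·s = s·A (charge = current × time).
  So C⁻² = s⁻²·A⁻².
  Combining: kat⁻¹·s⁻²·kg·N⁻¹·lm·Sv·T²·m·H⁻¹·C⁻² = (s·mol⁻¹) · s⁻² · kg · (kg⁻¹·m⁻¹·s²) · cd · (m²·s⁻²) · (kg²·s⁻⁴·A⁻²) · m · (kg⁻¹·m⁻²·s²·A²) · (s⁻²·A⁻²) = kg·s⁻⁵·A⁻²·mol⁻¹·cd.
Left is kg·m⁻²·s⁻³·A⁻²·mol⁻¹·cd; right is kg·s⁻⁵·A⁻²·mol⁻¹·cd — different.

No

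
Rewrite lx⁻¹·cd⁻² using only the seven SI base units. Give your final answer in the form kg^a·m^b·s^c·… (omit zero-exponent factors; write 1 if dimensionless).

lx = lm/m² (illuminance = luminous flux per area),
    = m⁻²·cd.
So lx⁻¹ = m²·cd⁻¹.
Combining: lx⁻¹·cd⁻² = (m²·cd⁻¹) · cd⁻² = m²·cd⁻³.

m²·cd⁻³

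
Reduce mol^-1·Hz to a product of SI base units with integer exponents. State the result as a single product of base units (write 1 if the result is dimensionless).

s⁻¹·mol⁻¹

Hz = 1/s = s⁻¹ (frequency is cycles per second).
Combining: mol⁻¹·Hz = mol⁻¹ · s⁻¹ = s⁻¹·mol⁻¹.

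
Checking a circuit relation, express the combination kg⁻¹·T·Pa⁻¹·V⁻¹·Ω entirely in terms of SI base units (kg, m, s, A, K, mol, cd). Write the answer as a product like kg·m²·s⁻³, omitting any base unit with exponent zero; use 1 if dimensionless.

kg⁻¹·m·A⁻²

T = Wb/m² (flux density = flux per area),
    = kg·s⁻²·A⁻¹.
Pa = N/m² (pressure = force per area),
    = kg·m⁻¹·s⁻².
So Pa⁻¹ = kg⁻¹·m·s².
V = W/A (potential = power per current),
    = kg·m²·s⁻³·A⁻¹.
So V⁻¹ = kg⁻¹·m⁻²·s³·A.
Ω = V/A (resistance = voltage per current),
    = kg·m²·s⁻³·A⁻².
Combining: kg⁻¹·T·Pa⁻¹·V⁻¹·Ω = kg⁻¹ · (kg·s⁻²·A⁻¹) · (kg⁻¹·m·s²) · (kg⁻¹·m⁻²·s³·A) · (kg·m²·s⁻³·A⁻²) = kg⁻¹·m·A⁻².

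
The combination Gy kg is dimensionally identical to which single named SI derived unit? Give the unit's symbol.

Gy = J/kg (absorbed dose = energy per mass),
    = m²·s⁻².
Combining: Gy·kg = (m²·s⁻²) · kg = kg·m²·s⁻².
kg·m²·s⁻² is the base-SI form of the joule.

J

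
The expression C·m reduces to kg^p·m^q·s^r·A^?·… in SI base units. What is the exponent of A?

C = s·A.
Combining: C·m = (s·A) · m = m·s·A.
The exponent of A is 1.

1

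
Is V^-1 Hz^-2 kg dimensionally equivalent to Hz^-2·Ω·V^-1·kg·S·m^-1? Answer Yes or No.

Left side:
  V = kg·m²·s⁻³·A⁻¹.
  So V⁻¹ = kg⁻¹·m⁻²·s³·A.
  Hz = s⁻¹.
  So Hz⁻² = s².
  Combining: V⁻¹·Hz⁻²·kg = (kg⁻¹·m⁻²·s³·A) · s² · kg = m⁻²·s⁵·A.
Right side:
  Hz = 1/s = s⁻¹ (frequency is cycles per second).
  So Hz⁻² = s².
  Ω = V/A (resistance = voltage per current),
      = kg·m²·s⁻³·A⁻².
  V = W/A (potential = power per current),
      = kg·m²·s⁻³·A⁻¹.
  So V⁻¹ = kg⁻¹·m⁻²·s³·A.
  S = 1/Ω (conductance is reciprocal resistance),
      = kg⁻¹·m⁻²·s³·A².
  Combining: Hz⁻²·Ω·V⁻¹·kg·S·m⁻¹ = s² · (kg·m²·s⁻³·A⁻²) · (kg⁻¹·m⁻²·s³·A) · kg · (kg⁻¹·m⁻²·s³·A²) · m⁻¹ = m⁻³·s⁵·A.
Left is m⁻²·s⁵·A; right is m⁻³·s⁵·A — different.

No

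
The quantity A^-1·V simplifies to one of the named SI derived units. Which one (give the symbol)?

Ω

V = W/A (potential = power per current),
    = kg·m²·s⁻³·A⁻¹.
Combining: A⁻¹·V = A⁻¹ · (kg·m²·s⁻³·A⁻¹) = kg·m²·s⁻³·A⁻².
kg·m²·s⁻³·A⁻² is the base-SI form of the ohm.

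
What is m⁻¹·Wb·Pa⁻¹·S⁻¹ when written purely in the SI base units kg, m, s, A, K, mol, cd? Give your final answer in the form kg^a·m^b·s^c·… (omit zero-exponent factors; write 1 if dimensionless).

Wb = kg·m²·s⁻²·A⁻¹.
Pa = kg·m⁻¹·s⁻².
So Pa⁻¹ = kg⁻¹·m·s².
S = kg⁻¹·m⁻²·s³·A².
So S⁻¹ = kg·m²·s⁻³·A⁻².
Combining: m⁻¹·Wb·Pa⁻¹·S⁻¹ = m⁻¹ · (kg·m²·s⁻²·A⁻¹) · (kg⁻¹·m·s²) · (kg·m²·s⁻³·A⁻²) = kg·m⁴·s⁻³·A⁻³.

kg·m⁴·s⁻³·A⁻³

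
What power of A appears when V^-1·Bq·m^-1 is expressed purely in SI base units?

V = W/A (potential = power per current),
    = kg·m²·s⁻³·A⁻¹.
So V⁻¹ = kg⁻¹·m⁻²·s³·A.
Bq = 1/s = s⁻¹ (activity is decays per second).
Combining: V⁻¹·Bq·m⁻¹ = (kg⁻¹·m⁻²·s³·A) · s⁻¹ · m⁻¹ = kg⁻¹·m⁻³·s²·A.
The exponent of A is 1.

1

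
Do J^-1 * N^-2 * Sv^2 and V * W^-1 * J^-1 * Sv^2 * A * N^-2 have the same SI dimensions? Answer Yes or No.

Yes

Left side:
  J = N·m (work = force × distance),
      = kg·m²·s⁻².
  So J⁻¹ = kg⁻¹·m⁻²·s².
  N = kg·m/s² = kg·m·s⁻² (force = mass × acceleration).
  So N⁻² = kg⁻²·m⁻²·s⁴.
  Sv = J/kg (equivalent dose = energy per mass),
      = m²·s⁻².
  So Sv² = m⁴·s⁻⁴.
  Combining: J⁻¹·N⁻²·Sv² = (kg⁻¹·m⁻²·s²) · (kg⁻²·m⁻²·s⁴) · (m⁴·s⁻⁴) = kg⁻³·s².
Right side:
  V = W/A (potential = power per current),
      = kg·m²·s⁻³·A⁻¹.
  W = J/s (power = energy per time),
      = kg·m²·s⁻³.
  So W⁻¹ = kg⁻¹·m⁻²·s³.
  J = N·m (work = force × distance),
      = kg·m²·s⁻².
  So J⁻¹ = kg⁻¹·m⁻²·s².
  Sv = J/kg (equivalent dose = energy per mass),
      = m²·s⁻².
  So Sv² = m⁴·s⁻⁴.
  N = kg·m/s² = kg·m·s⁻² (force = mass × acceleration).
  So N⁻² = kg⁻²·m⁻²·s⁴.
  Combining: V·W⁻¹·J⁻¹·Sv²·A·N⁻² = (kg·m²·s⁻³·A⁻¹) · (kg⁻¹·m⁻²·s³) · (kg⁻¹·m⁻²·s²) · (m⁴·s⁻⁴) · A · (kg⁻²·m⁻²·s⁴) = kg⁻³·s².
Both reduce to kg⁻³·s².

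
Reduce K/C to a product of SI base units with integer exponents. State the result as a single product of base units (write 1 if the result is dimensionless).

s⁻¹·A⁻¹·K

C = A·s = s·A (charge = current × time).
So C⁻¹ = s⁻¹·A⁻¹.
Combining: C⁻¹·K = (s⁻¹·A⁻¹) · K = s⁻¹·A⁻¹·K.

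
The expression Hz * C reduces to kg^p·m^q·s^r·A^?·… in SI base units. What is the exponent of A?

Hz = s⁻¹.
C = s·A.
Combining: Hz·C = s⁻¹ · (s·A) = A.
The exponent of A is 1.

1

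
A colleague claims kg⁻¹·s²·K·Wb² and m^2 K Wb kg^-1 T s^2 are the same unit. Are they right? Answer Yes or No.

Yes

Left side:
  Wb = V·s (flux: a volt is a weber per second),
      = kg·m²·s⁻²·A⁻¹.
  So Wb² = kg²·m⁴·s⁻⁴·A⁻².
  Combining: kg⁻¹·s²·K·Wb² = kg⁻¹ · s² · K · (kg²·m⁴·s⁻⁴·A⁻²) = kg·m⁴·s⁻²·A⁻²·K.
Right side:
  Wb = V·s (flux: a volt is a weber per second),
      = kg·m²·s⁻²·A⁻¹.
  T = Wb/m² (flux density = flux per area),
      = kg·s⁻²·A⁻¹.
  Combining: m²·K·Wb·kg⁻¹·T·s² = m² · K · (kg·m²·s⁻²·A⁻¹) · kg⁻¹ · (kg·s⁻²·A⁻¹) · s² = kg·m⁴·s⁻²·A⁻²·K.
Both reduce to kg·m⁴·s⁻²·A⁻²·K.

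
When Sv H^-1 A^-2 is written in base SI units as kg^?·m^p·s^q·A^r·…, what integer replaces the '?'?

Sv = m²·s⁻².
H = kg·m²·s⁻²·A⁻².
So H⁻¹ = kg⁻¹·m⁻²·s²·A².
Combining: Sv·H⁻¹·A⁻² = (m²·s⁻²) · (kg⁻¹·m⁻²·s²·A²) · A⁻² = kg⁻¹.
The exponent of kg is -1.

-1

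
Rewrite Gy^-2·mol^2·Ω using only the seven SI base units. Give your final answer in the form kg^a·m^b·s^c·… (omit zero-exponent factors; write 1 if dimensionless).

kg·m⁻²·s·A⁻²·mol²

Gy = J/kg (absorbed dose = energy per mass),
    = m²·s⁻².
So Gy⁻² = m⁻⁴·s⁴.
Ω = V/A (resistance = voltage per current),
    = kg·m²·s⁻³·A⁻².
Combining: Gy⁻²·mol²·Ω = (m⁻⁴·s⁴) · mol² · (kg·m²·s⁻³·A⁻²) = kg·m⁻²·s·A⁻²·mol².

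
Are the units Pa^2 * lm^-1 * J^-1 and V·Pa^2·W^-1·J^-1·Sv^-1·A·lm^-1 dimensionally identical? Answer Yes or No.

Left side:
  Pa = N/m² (pressure = force per area),
      = kg·m⁻¹·s⁻².
  So Pa² = kg²·m⁻²·s⁻⁴.
  lm = cd·sr = cd (luminous flux; sr is dimensionless).
  So lm⁻¹ = cd⁻¹.
  J = N·m (work = force × distance),
      = kg·m²·s⁻².
  So J⁻¹ = kg⁻¹·m⁻²·s².
  Combining: Pa²·lm⁻¹·J⁻¹ = (kg²·m⁻²·s⁻⁴) · cd⁻¹ · (kg⁻¹·m⁻²·s²) = kg·m⁻⁴·s⁻²·cd⁻¹.
Right side:
  V = W/A (potential = power per current),
      = kg·m²·s⁻³·A⁻¹.
  Pa = N/m² (pressure = force per area),
      = kg·m⁻¹·s⁻².
  So Pa² = kg²·m⁻²·s⁻⁴.
  W = J/s (power = energy per time),
      = kg·m²·s⁻³.
  So W⁻¹ = kg⁻¹·m⁻²·s³.
  J = N·m (work = force × distance),
      = kg·m²·s⁻².
  So J⁻¹ = kg⁻¹·m⁻²·s².
  Sv = J/kg (equivalent dose = energy per mass),
      = m²·s⁻².
  So Sv⁻¹ = m⁻²·s².
  lm = cd·sr = cd (luminous flux; sr is dimensionless).
  So lm⁻¹ = cd⁻¹.
  Combining: V·Pa²·W⁻¹·J⁻¹·Sv⁻¹·A·lm⁻¹ = (kg·m²·s⁻³·A⁻¹) · (kg²·m⁻²·s⁻⁴) · (kg⁻¹·m⁻²·s³) · (kg⁻¹·m⁻²·s²) · (m⁻²·s²) · A · cd⁻¹ = kg·m⁻⁶·cd⁻¹.
Left is kg·m⁻⁴·s⁻²·cd⁻¹; right is kg·m⁻⁶·cd⁻¹ — different.

No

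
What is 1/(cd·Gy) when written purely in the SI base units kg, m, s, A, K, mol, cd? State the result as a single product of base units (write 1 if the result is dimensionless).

m⁻²·s²·cd⁻¹

Gy = m²·s⁻².
So Gy⁻¹ = m⁻²·s².
Combining: cd⁻¹·Gy⁻¹ = cd⁻¹ · (m⁻²·s²) = m⁻²·s²·cd⁻¹.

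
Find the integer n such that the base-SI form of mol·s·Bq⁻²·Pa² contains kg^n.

2

Bq = s⁻¹.
So Bq⁻² = s².
Pa = kg·m⁻¹·s⁻².
So Pa² = kg²·m⁻²·s⁻⁴.
Combining: mol·s·Bq⁻²·Pa² = mol · s · s² · (kg²·m⁻²·s⁻⁴) = kg²·m⁻²·s⁻¹·mol.
The exponent of kg is 2.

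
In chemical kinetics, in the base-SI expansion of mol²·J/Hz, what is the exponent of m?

2

Hz = s⁻¹.
So Hz⁻¹ = s.
J = kg·m²·s⁻².
Combining: mol²·Hz⁻¹·J = mol² · s · (kg·m²·s⁻²) = kg·m²·s⁻¹·mol².
The exponent of m is 2.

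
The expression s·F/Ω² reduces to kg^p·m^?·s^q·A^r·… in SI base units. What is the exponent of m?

-6

Ω = kg·m²·s⁻³·A⁻².
So Ω⁻² = kg⁻²·m⁻⁴·s⁶·A⁴.
F = kg⁻¹·m⁻²·s⁴·A².
Combining: s·Ω⁻²·F = s · (kg⁻²·m⁻⁴·s⁶·A⁴) · (kg⁻¹·m⁻²·s⁴·A²) = kg⁻³·m⁻⁶·s¹¹·A⁶.
The exponent of m is -6.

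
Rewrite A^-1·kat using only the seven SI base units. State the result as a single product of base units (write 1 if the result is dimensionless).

kat = s⁻¹·mol.
Combining: A⁻¹·kat = A⁻¹ · (s⁻¹·mol) = s⁻¹·A⁻¹·mol.

s⁻¹·A⁻¹·mol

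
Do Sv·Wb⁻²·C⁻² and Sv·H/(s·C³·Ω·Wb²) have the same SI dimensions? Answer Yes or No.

Left side:
  Sv = m²·s⁻².
  Wb = kg·m²·s⁻²·A⁻¹.
  So Wb⁻² = kg⁻²·m⁻⁴·s⁴·A².
  C = s·A.
  So C⁻² = s⁻²·A⁻².
  Combining: Sv·Wb⁻²·C⁻² = (m²·s⁻²) · (kg⁻²·m⁻⁴·s⁴·A²) · (s⁻²·A⁻²) = kg⁻²·m⁻².
Right side:
  Sv = J/kg (equivalent dose = energy per mass),
      = m²·s⁻².
  C = A·s = s·A (charge = current × time).
  So C⁻³ = s⁻³·A⁻³.
  H = Wb/A (inductance = flux per current),
      = kg·m²·s⁻²·A⁻².
  Ω = V/A (resistance = voltage per current),
      = kg·m²·s⁻³·A⁻².
  So Ω⁻¹ = kg⁻¹·m⁻²·s³·A².
  Wb = V·s (flux: a volt is a weber per second),
      = kg·m²·s⁻²·A⁻¹.
  So Wb⁻² = kg⁻²·m⁻⁴·s⁴·A².
  Combining: s⁻¹·Sv·C⁻³·H·Ω⁻¹·Wb⁻² = s⁻¹ · (m²·s⁻²) · (s⁻³·A⁻³) · (kg·m²·s⁻²·A⁻²) · (kg⁻¹·m⁻²·s³·A²) · (kg⁻²·m⁻⁴·s⁴·A²) = kg⁻²·m⁻²·s⁻¹·A⁻¹.
Left is kg⁻²·m⁻²; right is kg⁻²·m⁻²·s⁻¹·A⁻¹ — different.

No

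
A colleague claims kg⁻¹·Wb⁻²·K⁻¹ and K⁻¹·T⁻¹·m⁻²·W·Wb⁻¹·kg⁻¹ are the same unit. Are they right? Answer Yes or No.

Left side:
  Wb = V·s (flux: a volt is a weber per second),
      = kg·m²·s⁻²·A⁻¹.
  So Wb⁻² = kg⁻²·m⁻⁴·s⁴·A².
  Combining: kg⁻¹·Wb⁻²·K⁻¹ = kg⁻¹ · (kg⁻²·m⁻⁴·s⁴·A²) · K⁻¹ = kg⁻³·m⁻⁴·s⁴·A²·K⁻¹.
Right side:
  T = Wb/m² (flux density = flux per area),
      = kg·s⁻²·A⁻¹.
  So T⁻¹ = kg⁻¹·s²·A.
  W = J/s (power = energy per time),
      = kg·m²·s⁻³.
  Wb = V·s (flux: a volt is a weber per second),
      = kg·m²·s⁻²·A⁻¹.
  So Wb⁻¹ = kg⁻¹·m⁻²·s²·A.
  Combining: K⁻¹·T⁻¹·m⁻²·W·Wb⁻¹·kg⁻¹ = K⁻¹ · (kg⁻¹·s²·A) · m⁻² · (kg·m²·s⁻³) · (kg⁻¹·m⁻²·s²·A) · kg⁻¹ = kg⁻²·m⁻²·s·A²·K⁻¹.
Left is kg⁻³·m⁻⁴·s⁴·A²·K⁻¹; right is kg⁻²·m⁻²·s·A²·K⁻¹ — different.

No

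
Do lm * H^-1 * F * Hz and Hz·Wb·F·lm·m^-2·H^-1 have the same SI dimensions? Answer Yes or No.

Left side:
  lm = cd·sr = cd (luminous flux; sr is dimensionless).
  H = Wb/A (inductance = flux per current),
      = kg·m²·s⁻²·A⁻².
  So H⁻¹ = kg⁻¹·m⁻²·s²·A².
  F = C/V (capacitance = charge per voltage),
      = A·s/(kg·m²·s⁻³·A⁻¹) (substituting C and V),
      = kg⁻¹·m⁻²·s⁴·A².
  Hz = 1/s = s⁻¹ (frequency is cycles per second).
  Combining: lm·H⁻¹·F·Hz = cd · (kg⁻¹·m⁻²·s²·A²) · (kg⁻¹·m⁻²·s⁴·A²) · s⁻¹ = kg⁻²·m⁻⁴·s⁵·A⁴·cd.
Right side:
  Hz = s⁻¹.
  Wb = kg·m²·s⁻²·A⁻¹.
  F = kg⁻¹·m⁻²·s⁴·A².
  lm = cd.
  H = kg·m²·s⁻²·A⁻².
  So H⁻¹ = kg⁻¹·m⁻²·s²·A².
  Combining: Hz·Wb·F·lm·m⁻²·H⁻¹ = s⁻¹ · (kg·m²·s⁻²·A⁻¹) · (kg⁻¹·m⁻²·s⁴·A²) · cd · m⁻² · (kg⁻¹·m⁻²·s²·A²) = kg⁻¹·m⁻⁴·s³·A³·cd.
Left is kg⁻²·m⁻⁴·s⁵·A⁴·cd; right is kg⁻¹·m⁻⁴·s³·A³·cd — different.

No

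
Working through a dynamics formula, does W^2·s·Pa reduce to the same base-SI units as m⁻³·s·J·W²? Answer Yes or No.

Yes

Left side:
  W = J/s (power = energy per time),
      = kg·m²·s⁻³.
  So W² = kg²·m⁴·s⁻⁶.
  Pa = N/m² (pressure = force per area),
      = kg·m⁻¹·s⁻².
  Combining: W²·s·Pa = (kg²·m⁴·s⁻⁶) · s · (kg·m⁻¹·s⁻²) = kg³·m³·s⁻⁷.
Right side:
  J = kg·m²·s⁻².
  W = kg·m²·s⁻³.
  So W² = kg²·m⁴·s⁻⁶.
  Combining: m⁻³·s·J·W² = m⁻³ · s · (kg·m²·s⁻²) · (kg²·m⁴·s⁻⁶) = kg³·m³·s⁻⁷.
Both reduce to kg³·m³·s⁻⁷.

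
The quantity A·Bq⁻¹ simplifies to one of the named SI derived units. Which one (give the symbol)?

Bq = s⁻¹.
So Bq⁻¹ = s.
Combining: A·Bq⁻¹ = A · s = s·A.
s·A is the base-SI form of the coulomb.

C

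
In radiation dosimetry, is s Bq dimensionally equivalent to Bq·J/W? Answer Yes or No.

Yes

Left side:
  Bq = s⁻¹.
  Combining: s·Bq = s · s⁻¹ = 1.
Right side:
  Bq = 1/s = s⁻¹ (activity is decays per second).
  W = J/s (power = energy per time),
      = kg·m²·s⁻³.
  So W⁻¹ = kg⁻¹·m⁻²·s³.
  J = N·m (work = force × distance),
      = kg·m²·s⁻².
  Combining: Bq·W⁻¹·J = s⁻¹ · (kg⁻¹·m⁻²·s³) · (kg·m²·s⁻²) = 1.
Both reduce to 1.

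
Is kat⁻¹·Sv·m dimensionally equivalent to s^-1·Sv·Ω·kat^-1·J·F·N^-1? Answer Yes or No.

Left side:
  kat = mol/s = s⁻¹·mol (catalytic activity).
  So kat⁻¹ = s·mol⁻¹.
  Sv = J/kg (equivalent dose = energy per mass),
      = m²·s⁻².
  Combining: kat⁻¹·Sv·m = (s·mol⁻¹) · (m²·s⁻²) · m = m³·s⁻¹·mol⁻¹.
Right side:
  Sv = J/kg (equivalent dose = energy per mass),
      = m²·s⁻².
  Ω = V/A (resistance = voltage per current),
      = kg·m²·s⁻³·A⁻².
  kat = mol/s = s⁻¹·mol (catalytic activity).
  So kat⁻¹ = s·mol⁻¹.
  J = N·m (work = force × distance),
      = kg·m²·s⁻².
  F = C/V (capacitance = charge per voltage),
      = A·s/(kg·m²·s⁻³·A⁻¹) (substituting C and V),
      = kg⁻¹·m⁻²·s⁴·A².
  N = kg·m/s² = kg·m·s⁻² (force = mass × acceleration).
  So N⁻¹ = kg⁻¹·m⁻¹·s².
  Combining: s⁻¹·Sv·Ω·kat⁻¹·J·F·N⁻¹ = s⁻¹ · (m²·s⁻²) · (kg·m²·s⁻³·A⁻²) · (s·mol⁻¹) · (kg·m²·s⁻²) · (kg⁻¹·m⁻²·s⁴·A²) · (kg⁻¹·m⁻¹·s²) = m³·s⁻¹·mol⁻¹.
Both reduce to m³·s⁻¹·mol⁻¹.

Yes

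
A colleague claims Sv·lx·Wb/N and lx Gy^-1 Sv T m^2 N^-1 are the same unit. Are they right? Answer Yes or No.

No

Left side:
  Sv = J/kg (equivalent dose = energy per mass),
      = m²·s⁻².
  lx = lm/m² (illuminance = luminous flux per area),
      = m⁻²·cd.
  Wb = V·s (flux: a volt is a weber per second),
      = kg·m²·s⁻²·A⁻¹.
  N = kg·m/s² = kg·m·s⁻² (force = mass × acceleration).
  So N⁻¹ = kg⁻¹·m⁻¹·s².
  Combining: Sv·lx·Wb·N⁻¹ = (m²·s⁻²) · (m⁻²·cd) · (kg·m²·s⁻²·A⁻¹) · (kg⁻¹·m⁻¹·s²) = m·s⁻²·A⁻¹·cd.
Right side:
  lx = lm/m² (illuminance = luminous flux per area),
      = m⁻²·cd.
  Gy = J/kg (absorbed dose = energy per mass),
      = m²·s⁻².
  So Gy⁻¹ = m⁻²·s².
  Sv = J/kg (equivalent dose = energy per mass),
      = m²·s⁻².
  T = Wb/m² (flux density = flux per area),
      = kg·s⁻²·A⁻¹.
  N = kg·m/s² = kg·m·s⁻² (force = mass × acceleration).
  So N⁻¹ = kg⁻¹·m⁻¹·s².
  Combining: lx·Gy⁻¹·Sv·T·m²·N⁻¹ = (m⁻²·cd) · (m⁻²·s²) · (m²·s⁻²) · (kg·s⁻²·A⁻¹) · m² · (kg⁻¹·m⁻¹·s²) = m⁻¹·A⁻¹·cd.
Left is m·s⁻²·A⁻¹·cd; right is m⁻¹·A⁻¹·cd — different.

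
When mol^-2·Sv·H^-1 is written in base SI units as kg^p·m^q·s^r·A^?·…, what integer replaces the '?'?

2

Sv = J/kg (equivalent dose = energy per mass),
    = m²·s⁻².
H = Wb/A (inductance = flux per current),
    = kg·m²·s⁻²·A⁻².
So H⁻¹ = kg⁻¹·m⁻²·s²·A².
Combining: mol⁻²·Sv·H⁻¹ = mol⁻² · (m²·s⁻²) · (kg⁻¹·m⁻²·s²·A²) = kg⁻¹·A²·mol⁻².
The exponent of A is 2.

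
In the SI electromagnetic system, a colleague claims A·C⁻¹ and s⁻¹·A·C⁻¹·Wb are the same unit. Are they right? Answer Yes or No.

No

Left side:
  C = A·s = s·A (charge = current × time).
  So C⁻¹ = s⁻¹·A⁻¹.
  Combining: A·C⁻¹ = A · (s⁻¹·A⁻¹) = s⁻¹.
Right side:
  C = A·s = s·A (charge = current × time).
  So C⁻¹ = s⁻¹·A⁻¹.
  Wb = V·s (flux: a volt is a weber per second),
      = kg·m²·s⁻²·A⁻¹.
  Combining: s⁻¹·A·C⁻¹·Wb = s⁻¹ · A · (s⁻¹·A⁻¹) · (kg·m²·s⁻²·A⁻¹) = kg·m²·s⁻⁴·A⁻¹.
Left is s⁻¹; right is kg·m²·s⁻⁴·A⁻¹ — different.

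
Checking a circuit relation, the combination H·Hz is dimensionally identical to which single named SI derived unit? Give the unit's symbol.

Ω

H = kg·m²·s⁻²·A⁻².
Hz = s⁻¹.
Combining: H·Hz = (kg·m²·s⁻²·A⁻²) · s⁻¹ = kg·m²·s⁻³·A⁻².
kg·m²·s⁻³·A⁻² is the base-SI form of the ohm.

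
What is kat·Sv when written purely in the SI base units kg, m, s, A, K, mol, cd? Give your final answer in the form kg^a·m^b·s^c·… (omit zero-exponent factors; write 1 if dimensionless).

m²·s⁻³·mol

kat = s⁻¹·mol.
Sv = m²·s⁻².
Combining: kat·Sv = (s⁻¹·mol) · (m²·s⁻²) = m²·s⁻³·mol.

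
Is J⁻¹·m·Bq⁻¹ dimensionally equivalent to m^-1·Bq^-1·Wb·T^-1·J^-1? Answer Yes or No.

Yes

Left side:
  J = kg·m²·s⁻².
  So J⁻¹ = kg⁻¹·m⁻²·s².
  Bq = s⁻¹.
  So Bq⁻¹ = s.
  Combining: J⁻¹·m·Bq⁻¹ = (kg⁻¹·m⁻²·s²) · m · s = kg⁻¹·m⁻¹·s³.
Right side:
  Bq = 1/s = s⁻¹ (activity is decays per second).
  So Bq⁻¹ = s.
  Wb = V·s (flux: a volt is a weber per second),
      = kg·m²·s⁻²·A⁻¹.
  T = Wb/m² (flux density = flux per area),
      = kg·s⁻²·A⁻¹.
  So T⁻¹ = kg⁻¹·s²·A.
  J = N·m (work = force × distance),
      = kg·m²·s⁻².
  So J⁻¹ = kg⁻¹·m⁻²·s².
  Combining: m⁻¹·Bq⁻¹·Wb·T⁻¹·J⁻¹ = m⁻¹ · s · (kg·m²·s⁻²·A⁻¹) · (kg⁻¹·s²·A) · (kg⁻¹·m⁻²·s²) = kg⁻¹·m⁻¹·s³.
Both reduce to kg⁻¹·m⁻¹·s³.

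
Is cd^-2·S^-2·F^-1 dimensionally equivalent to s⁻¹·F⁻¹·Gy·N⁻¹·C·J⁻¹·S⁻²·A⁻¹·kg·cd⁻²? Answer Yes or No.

No

Left side:
  S = kg⁻¹·m⁻²·s³·A².
  So S⁻² = kg²·m⁴·s⁻⁶·A⁻⁴.
  F = kg⁻¹·m⁻²·s⁴·A².
  So F⁻¹ = kg·m²·s⁻⁴·A⁻².
  Combining: cd⁻²·S⁻²·F⁻¹ = cd⁻² · (kg²·m⁴·s⁻⁶·A⁻⁴) · (kg·m²·s⁻⁴·A⁻²) = kg³·m⁶·s⁻¹⁰·A⁻⁶·cd⁻².
Right side:
  F = C/V (capacitance = charge per voltage),
      = A·s/(kg·m²·s⁻³·A⁻¹) (substituting C and V),
      = kg⁻¹·m⁻²·s⁴·A².
  So F⁻¹ = kg·m²·s⁻⁴·A⁻².
  Gy = J/kg (absorbed dose = energy per mass),
      = m²·s⁻².
  N = kg·m/s² = kg·m·s⁻² (force = mass × acceleration).
  So N⁻¹ = kg⁻¹·m⁻¹·s².
  C = A·s = s·A (charge = current × time).
  J = N·m (work = force × distance),
      = kg·m²·s⁻².
  So J⁻¹ = kg⁻¹·m⁻²·s².
  S = 1/Ω (conductance is reciprocal resistance),
      = kg⁻¹·m⁻²·s³·A².
  So S⁻² = kg²·m⁴·s⁻⁶·A⁻⁴.
  Combining: s⁻¹·F⁻¹·Gy·N⁻¹·C·J⁻¹·S⁻²·A⁻¹·kg·cd⁻² = s⁻¹ · (kg·m²·s⁻⁴·A⁻²) · (m²·s⁻²) · (kg⁻¹·m⁻¹·s²) · (s·A) · (kg⁻¹·m⁻²·s²) · (kg²·m⁴·s⁻⁶·A⁻⁴) · A⁻¹ · kg · cd⁻² = kg²·m⁵·s⁻⁸·A⁻⁶·cd⁻².
Left is kg³·m⁶·s⁻¹⁰·A⁻⁶·cd⁻²; right is kg²·m⁵·s⁻⁸·A⁻⁶·cd⁻² — different.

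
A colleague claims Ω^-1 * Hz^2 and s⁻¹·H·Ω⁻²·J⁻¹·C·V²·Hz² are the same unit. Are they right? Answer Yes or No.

Left side:
  Ω = V/A (resistance = voltage per current),
      = kg·m²·s⁻³·A⁻².
  So Ω⁻¹ = kg⁻¹·m⁻²·s³·A².
  Hz = 1/s = s⁻¹ (frequency is cycles per second).
  So Hz² = s⁻².
  Combining: Ω⁻¹·Hz² = (kg⁻¹·m⁻²·s³·A²) · s⁻² = kg⁻¹·m⁻²·s·A².
Right side:
  H = Wb/A (inductance = flux per current),
      = kg·m²·s⁻²·A⁻².
  Ω = V/A (resistance = voltage per current),
      = kg·m²·s⁻³·A⁻².
  So Ω⁻² = kg⁻²·m⁻⁴·s⁶·A⁴.
  J = N·m (work = force × distance),
      = kg·m²·s⁻².
  So J⁻¹ = kg⁻¹·m⁻²·s².
  C = A·s = s·A (charge = current × time).
  V = W/A (potential = power per current),
      = kg·m²·s⁻³·A⁻¹.
  So V² = kg²·m⁴·s⁻⁶·A⁻².
  Hz = 1/s = s⁻¹ (frequency is cycles per second).
  So Hz² = s⁻².
  Combining: s⁻¹·H·Ω⁻²·J⁻¹·C·V²·Hz² = s⁻¹ · (kg·m²·s⁻²·A⁻²) · (kg⁻²·m⁻⁴·s⁶·A⁴) · (kg⁻¹·m⁻²·s²) · (s·A) · (kg²·m⁴·s⁻⁶·A⁻²) · s⁻² = s⁻²·A.
Left is kg⁻¹·m⁻²·s·A²; right is s⁻²·A — different.

No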